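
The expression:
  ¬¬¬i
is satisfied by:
  {i: False}


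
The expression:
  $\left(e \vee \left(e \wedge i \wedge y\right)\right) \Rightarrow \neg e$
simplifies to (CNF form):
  $\neg e$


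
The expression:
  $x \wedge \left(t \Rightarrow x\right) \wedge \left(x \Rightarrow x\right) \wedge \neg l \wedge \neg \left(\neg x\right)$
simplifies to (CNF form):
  $x \wedge \neg l$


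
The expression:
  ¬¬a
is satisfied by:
  {a: True}


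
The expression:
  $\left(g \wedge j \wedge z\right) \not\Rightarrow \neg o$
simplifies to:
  $g \wedge j \wedge o \wedge z$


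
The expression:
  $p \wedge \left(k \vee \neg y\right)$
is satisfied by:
  {p: True, k: True, y: False}
  {p: True, k: False, y: False}
  {p: True, y: True, k: True}


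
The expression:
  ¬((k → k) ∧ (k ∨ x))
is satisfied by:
  {x: False, k: False}


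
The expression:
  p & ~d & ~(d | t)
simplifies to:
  p & ~d & ~t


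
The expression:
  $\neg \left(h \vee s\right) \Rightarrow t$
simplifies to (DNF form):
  $h \vee s \vee t$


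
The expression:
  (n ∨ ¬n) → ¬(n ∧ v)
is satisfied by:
  {v: False, n: False}
  {n: True, v: False}
  {v: True, n: False}


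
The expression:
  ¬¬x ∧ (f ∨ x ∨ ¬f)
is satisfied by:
  {x: True}


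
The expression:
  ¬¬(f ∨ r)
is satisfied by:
  {r: True, f: True}
  {r: True, f: False}
  {f: True, r: False}


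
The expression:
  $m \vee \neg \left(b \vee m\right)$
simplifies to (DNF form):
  $m \vee \neg b$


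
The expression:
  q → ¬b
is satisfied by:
  {q: False, b: False}
  {b: True, q: False}
  {q: True, b: False}


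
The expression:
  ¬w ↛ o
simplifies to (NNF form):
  o ∨ ¬w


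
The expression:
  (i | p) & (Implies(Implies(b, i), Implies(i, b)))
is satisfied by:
  {b: True, p: True, i: False}
  {p: True, i: False, b: False}
  {i: True, b: True, p: True}
  {i: True, b: True, p: False}


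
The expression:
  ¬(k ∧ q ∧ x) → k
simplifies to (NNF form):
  k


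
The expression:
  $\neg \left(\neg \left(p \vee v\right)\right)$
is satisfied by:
  {v: True, p: True}
  {v: True, p: False}
  {p: True, v: False}


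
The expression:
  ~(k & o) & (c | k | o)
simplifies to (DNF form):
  (c & ~k) | (k & ~o) | (o & ~k)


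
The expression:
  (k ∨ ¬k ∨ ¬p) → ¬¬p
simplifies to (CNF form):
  p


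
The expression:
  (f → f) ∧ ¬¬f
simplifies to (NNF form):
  f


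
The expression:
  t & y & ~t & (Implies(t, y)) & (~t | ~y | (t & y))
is never true.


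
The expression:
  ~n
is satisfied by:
  {n: False}


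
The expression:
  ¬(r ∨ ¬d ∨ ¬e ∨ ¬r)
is never true.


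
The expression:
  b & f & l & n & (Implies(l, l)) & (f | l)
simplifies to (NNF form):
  b & f & l & n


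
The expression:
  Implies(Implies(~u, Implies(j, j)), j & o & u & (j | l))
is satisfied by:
  {j: True, u: True, o: True}


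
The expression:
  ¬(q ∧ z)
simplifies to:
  ¬q ∨ ¬z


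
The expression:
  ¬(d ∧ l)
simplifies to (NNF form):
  ¬d ∨ ¬l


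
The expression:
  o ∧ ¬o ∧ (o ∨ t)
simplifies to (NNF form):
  False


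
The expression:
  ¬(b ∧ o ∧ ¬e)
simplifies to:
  e ∨ ¬b ∨ ¬o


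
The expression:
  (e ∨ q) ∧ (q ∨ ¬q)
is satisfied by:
  {q: True, e: True}
  {q: True, e: False}
  {e: True, q: False}


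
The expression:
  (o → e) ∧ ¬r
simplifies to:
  ¬r ∧ (e ∨ ¬o)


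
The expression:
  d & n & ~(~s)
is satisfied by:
  {s: True, d: True, n: True}


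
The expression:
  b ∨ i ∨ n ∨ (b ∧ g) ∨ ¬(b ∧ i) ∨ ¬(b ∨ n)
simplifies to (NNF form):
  True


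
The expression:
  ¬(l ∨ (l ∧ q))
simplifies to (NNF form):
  ¬l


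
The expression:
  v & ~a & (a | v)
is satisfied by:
  {v: True, a: False}


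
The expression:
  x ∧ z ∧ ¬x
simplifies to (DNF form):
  False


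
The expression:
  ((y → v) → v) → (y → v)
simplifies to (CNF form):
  v ∨ ¬y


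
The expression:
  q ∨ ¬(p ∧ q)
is always true.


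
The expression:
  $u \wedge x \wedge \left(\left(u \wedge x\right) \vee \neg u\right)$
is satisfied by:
  {u: True, x: True}


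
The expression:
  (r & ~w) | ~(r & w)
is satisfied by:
  {w: False, r: False}
  {r: True, w: False}
  {w: True, r: False}


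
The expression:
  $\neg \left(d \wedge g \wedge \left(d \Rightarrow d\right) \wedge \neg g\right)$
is always true.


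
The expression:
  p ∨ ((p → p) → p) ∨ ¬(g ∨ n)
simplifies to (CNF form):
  (p ∨ ¬g) ∧ (p ∨ ¬n)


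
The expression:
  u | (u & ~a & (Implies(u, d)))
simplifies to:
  u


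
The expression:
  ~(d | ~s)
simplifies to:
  s & ~d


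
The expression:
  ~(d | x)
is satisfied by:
  {x: False, d: False}


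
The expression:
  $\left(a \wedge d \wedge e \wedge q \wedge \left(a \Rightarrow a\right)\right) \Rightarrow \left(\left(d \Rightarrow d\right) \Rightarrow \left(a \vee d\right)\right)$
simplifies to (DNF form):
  $\text{True}$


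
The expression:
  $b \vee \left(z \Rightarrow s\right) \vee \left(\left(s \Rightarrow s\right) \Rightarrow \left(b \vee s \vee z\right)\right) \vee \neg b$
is always true.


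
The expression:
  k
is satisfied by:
  {k: True}


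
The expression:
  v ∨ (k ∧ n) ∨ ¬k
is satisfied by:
  {n: True, v: True, k: False}
  {n: True, k: False, v: False}
  {v: True, k: False, n: False}
  {v: False, k: False, n: False}
  {n: True, v: True, k: True}
  {n: True, k: True, v: False}
  {v: True, k: True, n: False}


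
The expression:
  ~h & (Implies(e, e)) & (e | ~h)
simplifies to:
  ~h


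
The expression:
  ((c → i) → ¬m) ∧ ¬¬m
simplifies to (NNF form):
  c ∧ m ∧ ¬i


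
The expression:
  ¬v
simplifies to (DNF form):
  ¬v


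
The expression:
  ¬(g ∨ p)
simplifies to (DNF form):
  ¬g ∧ ¬p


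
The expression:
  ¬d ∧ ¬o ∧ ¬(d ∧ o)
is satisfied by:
  {d: False, o: False}


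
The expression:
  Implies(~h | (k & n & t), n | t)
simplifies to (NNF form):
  h | n | t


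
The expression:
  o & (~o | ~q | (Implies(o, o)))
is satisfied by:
  {o: True}


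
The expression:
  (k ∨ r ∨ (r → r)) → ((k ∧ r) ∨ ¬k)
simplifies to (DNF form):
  r ∨ ¬k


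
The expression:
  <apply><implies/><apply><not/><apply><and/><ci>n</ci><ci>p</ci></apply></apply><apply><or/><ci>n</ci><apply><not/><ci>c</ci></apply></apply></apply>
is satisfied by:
  {n: True, c: False}
  {c: False, n: False}
  {c: True, n: True}


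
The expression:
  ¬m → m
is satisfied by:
  {m: True}


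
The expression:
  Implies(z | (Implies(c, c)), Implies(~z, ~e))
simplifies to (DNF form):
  z | ~e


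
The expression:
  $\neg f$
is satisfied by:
  {f: False}


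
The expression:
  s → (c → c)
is always true.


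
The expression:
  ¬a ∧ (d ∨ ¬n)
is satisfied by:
  {d: True, a: False, n: False}
  {d: False, a: False, n: False}
  {n: True, d: True, a: False}


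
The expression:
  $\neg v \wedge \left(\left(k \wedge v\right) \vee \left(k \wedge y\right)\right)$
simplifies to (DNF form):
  $k \wedge y \wedge \neg v$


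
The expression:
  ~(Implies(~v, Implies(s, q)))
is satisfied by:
  {s: True, q: False, v: False}


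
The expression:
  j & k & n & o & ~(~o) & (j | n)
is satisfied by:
  {n: True, j: True, o: True, k: True}


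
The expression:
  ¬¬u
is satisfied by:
  {u: True}


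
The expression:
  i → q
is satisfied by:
  {q: True, i: False}
  {i: False, q: False}
  {i: True, q: True}


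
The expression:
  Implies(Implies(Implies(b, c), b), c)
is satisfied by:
  {c: True, b: False}
  {b: False, c: False}
  {b: True, c: True}


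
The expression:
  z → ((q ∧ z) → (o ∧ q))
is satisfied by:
  {o: True, q: False, z: False}
  {q: False, z: False, o: False}
  {z: True, o: True, q: False}
  {z: True, q: False, o: False}
  {o: True, q: True, z: False}
  {q: True, o: False, z: False}
  {z: True, q: True, o: True}


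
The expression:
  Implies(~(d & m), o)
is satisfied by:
  {o: True, m: True, d: True}
  {o: True, m: True, d: False}
  {o: True, d: True, m: False}
  {o: True, d: False, m: False}
  {m: True, d: True, o: False}


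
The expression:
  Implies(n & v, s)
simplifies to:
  s | ~n | ~v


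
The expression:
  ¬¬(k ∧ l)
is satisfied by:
  {k: True, l: True}


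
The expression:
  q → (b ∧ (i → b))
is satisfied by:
  {b: True, q: False}
  {q: False, b: False}
  {q: True, b: True}


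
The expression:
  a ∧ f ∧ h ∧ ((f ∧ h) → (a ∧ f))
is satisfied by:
  {a: True, h: True, f: True}


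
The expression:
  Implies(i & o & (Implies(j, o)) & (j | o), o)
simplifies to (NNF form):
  True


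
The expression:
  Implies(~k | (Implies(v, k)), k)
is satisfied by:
  {k: True}


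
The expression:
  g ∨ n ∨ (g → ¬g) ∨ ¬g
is always true.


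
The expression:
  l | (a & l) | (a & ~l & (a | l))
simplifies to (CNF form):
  a | l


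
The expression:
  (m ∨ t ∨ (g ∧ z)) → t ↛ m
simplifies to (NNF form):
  ¬m ∧ (t ∨ ¬g ∨ ¬z)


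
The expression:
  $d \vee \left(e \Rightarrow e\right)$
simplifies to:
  $\text{True}$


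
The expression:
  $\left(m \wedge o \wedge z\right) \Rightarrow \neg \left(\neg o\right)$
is always true.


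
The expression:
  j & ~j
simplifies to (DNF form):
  False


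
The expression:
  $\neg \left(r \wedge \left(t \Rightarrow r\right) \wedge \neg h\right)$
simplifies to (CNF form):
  $h \vee \neg r$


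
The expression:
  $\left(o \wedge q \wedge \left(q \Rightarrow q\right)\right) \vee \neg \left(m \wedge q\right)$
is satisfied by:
  {o: True, m: False, q: False}
  {m: False, q: False, o: False}
  {o: True, q: True, m: False}
  {q: True, m: False, o: False}
  {o: True, m: True, q: False}
  {m: True, o: False, q: False}
  {o: True, q: True, m: True}


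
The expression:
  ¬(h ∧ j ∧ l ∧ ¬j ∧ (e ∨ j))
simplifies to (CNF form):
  True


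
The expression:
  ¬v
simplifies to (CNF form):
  ¬v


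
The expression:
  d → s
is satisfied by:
  {s: True, d: False}
  {d: False, s: False}
  {d: True, s: True}


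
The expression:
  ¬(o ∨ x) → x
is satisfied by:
  {x: True, o: True}
  {x: True, o: False}
  {o: True, x: False}


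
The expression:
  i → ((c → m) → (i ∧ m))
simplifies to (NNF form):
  c ∨ m ∨ ¬i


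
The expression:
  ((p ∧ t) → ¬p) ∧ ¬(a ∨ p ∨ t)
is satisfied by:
  {p: False, t: False, a: False}


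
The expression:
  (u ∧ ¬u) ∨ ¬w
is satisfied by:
  {w: False}


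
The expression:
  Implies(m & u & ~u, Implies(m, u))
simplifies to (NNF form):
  True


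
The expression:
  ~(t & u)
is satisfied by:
  {u: False, t: False}
  {t: True, u: False}
  {u: True, t: False}


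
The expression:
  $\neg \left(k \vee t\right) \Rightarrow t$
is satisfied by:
  {k: True, t: True}
  {k: True, t: False}
  {t: True, k: False}


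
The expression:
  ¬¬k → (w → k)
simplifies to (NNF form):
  True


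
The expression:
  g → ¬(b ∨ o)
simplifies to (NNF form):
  (¬b ∧ ¬o) ∨ ¬g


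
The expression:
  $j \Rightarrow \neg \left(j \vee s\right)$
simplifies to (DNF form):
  $\neg j$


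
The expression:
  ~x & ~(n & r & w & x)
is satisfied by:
  {x: False}


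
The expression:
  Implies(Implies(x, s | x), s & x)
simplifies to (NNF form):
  s & x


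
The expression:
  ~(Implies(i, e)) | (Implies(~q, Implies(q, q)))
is always true.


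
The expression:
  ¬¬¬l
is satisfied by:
  {l: False}


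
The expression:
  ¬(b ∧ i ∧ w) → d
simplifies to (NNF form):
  d ∨ (b ∧ i ∧ w)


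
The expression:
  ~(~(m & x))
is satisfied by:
  {m: True, x: True}


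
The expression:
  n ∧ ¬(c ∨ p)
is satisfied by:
  {n: True, p: False, c: False}


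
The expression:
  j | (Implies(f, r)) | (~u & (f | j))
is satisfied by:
  {r: True, j: True, u: False, f: False}
  {r: True, j: False, u: False, f: False}
  {j: True, r: False, u: False, f: False}
  {r: False, j: False, u: False, f: False}
  {f: True, r: True, j: True, u: False}
  {f: True, r: True, j: False, u: False}
  {f: True, j: True, r: False, u: False}
  {f: True, j: False, r: False, u: False}
  {r: True, u: True, j: True, f: False}
  {r: True, u: True, j: False, f: False}
  {u: True, j: True, r: False, f: False}
  {u: True, r: False, j: False, f: False}
  {f: True, u: True, r: True, j: True}
  {f: True, u: True, r: True, j: False}
  {f: True, u: True, j: True, r: False}


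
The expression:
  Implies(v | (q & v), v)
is always true.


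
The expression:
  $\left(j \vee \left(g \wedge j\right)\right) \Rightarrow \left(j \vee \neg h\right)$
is always true.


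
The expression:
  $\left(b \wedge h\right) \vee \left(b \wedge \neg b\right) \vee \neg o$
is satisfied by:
  {h: True, b: True, o: False}
  {h: True, b: False, o: False}
  {b: True, h: False, o: False}
  {h: False, b: False, o: False}
  {o: True, h: True, b: True}


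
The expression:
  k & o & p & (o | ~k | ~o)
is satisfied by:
  {p: True, o: True, k: True}


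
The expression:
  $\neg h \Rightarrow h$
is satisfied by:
  {h: True}


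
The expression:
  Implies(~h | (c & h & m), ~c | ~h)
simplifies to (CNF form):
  ~c | ~h | ~m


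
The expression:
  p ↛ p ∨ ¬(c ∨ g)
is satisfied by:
  {g: False, c: False}


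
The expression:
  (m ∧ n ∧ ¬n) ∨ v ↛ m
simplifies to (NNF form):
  v ∧ ¬m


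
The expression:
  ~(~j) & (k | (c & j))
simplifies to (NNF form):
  j & (c | k)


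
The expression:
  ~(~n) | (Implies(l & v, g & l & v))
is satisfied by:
  {n: True, g: True, l: False, v: False}
  {n: True, l: False, v: False, g: False}
  {g: True, l: False, v: False, n: False}
  {g: False, l: False, v: False, n: False}
  {n: True, v: True, g: True, l: False}
  {n: True, v: True, g: False, l: False}
  {v: True, g: True, n: False, l: False}
  {v: True, n: False, l: False, g: False}
  {g: True, n: True, l: True, v: False}
  {n: True, l: True, g: False, v: False}
  {g: True, l: True, n: False, v: False}
  {l: True, n: False, v: False, g: False}
  {n: True, v: True, l: True, g: True}
  {n: True, v: True, l: True, g: False}
  {v: True, l: True, g: True, n: False}


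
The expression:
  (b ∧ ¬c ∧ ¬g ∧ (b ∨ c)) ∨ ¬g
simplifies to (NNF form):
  ¬g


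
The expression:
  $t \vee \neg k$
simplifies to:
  $t \vee \neg k$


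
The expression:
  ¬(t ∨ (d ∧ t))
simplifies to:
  ¬t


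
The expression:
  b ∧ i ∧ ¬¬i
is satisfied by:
  {i: True, b: True}


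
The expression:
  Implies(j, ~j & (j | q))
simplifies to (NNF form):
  ~j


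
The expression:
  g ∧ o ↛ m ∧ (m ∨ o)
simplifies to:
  g ∧ o ∧ ¬m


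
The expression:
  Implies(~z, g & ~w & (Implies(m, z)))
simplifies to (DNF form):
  z | (g & ~m & ~w)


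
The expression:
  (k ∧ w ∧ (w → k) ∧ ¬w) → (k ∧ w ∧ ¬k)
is always true.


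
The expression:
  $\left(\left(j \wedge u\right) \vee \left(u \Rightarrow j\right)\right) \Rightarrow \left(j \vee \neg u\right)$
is always true.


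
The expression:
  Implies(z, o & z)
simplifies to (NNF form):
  o | ~z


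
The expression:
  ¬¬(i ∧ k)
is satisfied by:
  {i: True, k: True}


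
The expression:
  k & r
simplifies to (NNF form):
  k & r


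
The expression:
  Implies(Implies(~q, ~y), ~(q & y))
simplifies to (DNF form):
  ~q | ~y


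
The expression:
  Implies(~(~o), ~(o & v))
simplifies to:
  ~o | ~v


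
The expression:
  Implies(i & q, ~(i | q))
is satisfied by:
  {q: False, i: False}
  {i: True, q: False}
  {q: True, i: False}


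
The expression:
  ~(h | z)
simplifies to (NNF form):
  ~h & ~z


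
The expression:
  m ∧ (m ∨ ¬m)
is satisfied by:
  {m: True}


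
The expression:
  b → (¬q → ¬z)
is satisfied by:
  {q: True, z: False, b: False}
  {z: False, b: False, q: False}
  {b: True, q: True, z: False}
  {b: True, z: False, q: False}
  {q: True, z: True, b: False}
  {z: True, q: False, b: False}
  {b: True, z: True, q: True}


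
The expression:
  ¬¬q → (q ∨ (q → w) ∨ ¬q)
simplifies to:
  True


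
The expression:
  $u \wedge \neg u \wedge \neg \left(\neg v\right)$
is never true.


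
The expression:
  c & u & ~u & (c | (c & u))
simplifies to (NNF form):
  False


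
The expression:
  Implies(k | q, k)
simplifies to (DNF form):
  k | ~q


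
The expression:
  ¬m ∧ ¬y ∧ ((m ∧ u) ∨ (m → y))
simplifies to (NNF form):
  ¬m ∧ ¬y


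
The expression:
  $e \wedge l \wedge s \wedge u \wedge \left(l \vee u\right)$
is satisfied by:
  {e: True, u: True, s: True, l: True}


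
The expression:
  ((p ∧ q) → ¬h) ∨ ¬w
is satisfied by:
  {p: False, q: False, w: False, h: False}
  {h: True, p: False, q: False, w: False}
  {w: True, p: False, q: False, h: False}
  {h: True, w: True, p: False, q: False}
  {q: True, h: False, p: False, w: False}
  {h: True, q: True, p: False, w: False}
  {w: True, q: True, h: False, p: False}
  {h: True, w: True, q: True, p: False}
  {p: True, w: False, q: False, h: False}
  {h: True, p: True, w: False, q: False}
  {w: True, p: True, h: False, q: False}
  {h: True, w: True, p: True, q: False}
  {q: True, p: True, w: False, h: False}
  {h: True, q: True, p: True, w: False}
  {w: True, q: True, p: True, h: False}


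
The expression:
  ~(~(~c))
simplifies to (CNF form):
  ~c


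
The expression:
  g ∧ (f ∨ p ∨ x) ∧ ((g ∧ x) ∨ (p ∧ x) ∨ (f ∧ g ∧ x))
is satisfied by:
  {x: True, g: True}


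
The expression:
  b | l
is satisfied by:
  {b: True, l: True}
  {b: True, l: False}
  {l: True, b: False}


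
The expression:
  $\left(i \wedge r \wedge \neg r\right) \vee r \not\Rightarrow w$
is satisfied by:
  {r: True, w: False}


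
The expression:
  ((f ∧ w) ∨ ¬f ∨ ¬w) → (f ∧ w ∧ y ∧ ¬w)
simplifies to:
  False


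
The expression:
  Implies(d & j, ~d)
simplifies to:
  ~d | ~j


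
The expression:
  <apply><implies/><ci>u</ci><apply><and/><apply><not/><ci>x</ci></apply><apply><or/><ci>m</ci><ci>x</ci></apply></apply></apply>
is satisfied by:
  {m: True, x: False, u: False}
  {x: False, u: False, m: False}
  {m: True, x: True, u: False}
  {x: True, m: False, u: False}
  {u: True, m: True, x: False}


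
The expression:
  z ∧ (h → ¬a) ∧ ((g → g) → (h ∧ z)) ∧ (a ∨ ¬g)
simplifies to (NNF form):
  h ∧ z ∧ ¬a ∧ ¬g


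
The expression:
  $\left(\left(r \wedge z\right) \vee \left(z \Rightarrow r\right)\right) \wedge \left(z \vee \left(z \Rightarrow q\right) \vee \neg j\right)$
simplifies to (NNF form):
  $r \vee \neg z$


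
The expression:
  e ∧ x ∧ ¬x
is never true.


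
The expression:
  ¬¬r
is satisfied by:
  {r: True}


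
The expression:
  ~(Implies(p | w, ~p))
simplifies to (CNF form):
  p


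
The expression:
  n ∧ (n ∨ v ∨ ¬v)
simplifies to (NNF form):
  n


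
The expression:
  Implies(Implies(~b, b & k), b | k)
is always true.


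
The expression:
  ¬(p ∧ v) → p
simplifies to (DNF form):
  p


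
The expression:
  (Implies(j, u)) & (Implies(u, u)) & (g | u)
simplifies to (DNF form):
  u | (g & ~j)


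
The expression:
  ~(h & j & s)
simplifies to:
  ~h | ~j | ~s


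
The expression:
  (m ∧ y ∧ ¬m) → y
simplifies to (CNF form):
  True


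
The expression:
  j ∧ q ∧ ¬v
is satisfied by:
  {j: True, q: True, v: False}


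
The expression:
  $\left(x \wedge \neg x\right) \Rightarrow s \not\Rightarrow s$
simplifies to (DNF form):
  $\text{True}$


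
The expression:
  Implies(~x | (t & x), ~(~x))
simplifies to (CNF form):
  x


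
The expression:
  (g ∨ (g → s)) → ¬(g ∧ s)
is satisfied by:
  {s: False, g: False}
  {g: True, s: False}
  {s: True, g: False}


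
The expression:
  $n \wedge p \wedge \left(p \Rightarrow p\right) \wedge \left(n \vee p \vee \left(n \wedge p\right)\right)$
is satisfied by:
  {p: True, n: True}


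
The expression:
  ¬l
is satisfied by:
  {l: False}


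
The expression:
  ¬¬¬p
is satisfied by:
  {p: False}


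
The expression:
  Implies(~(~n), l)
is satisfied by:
  {l: True, n: False}
  {n: False, l: False}
  {n: True, l: True}


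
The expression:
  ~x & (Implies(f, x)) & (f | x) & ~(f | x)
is never true.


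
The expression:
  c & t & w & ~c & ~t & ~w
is never true.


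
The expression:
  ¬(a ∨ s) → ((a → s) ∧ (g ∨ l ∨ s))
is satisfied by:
  {a: True, l: True, s: True, g: True}
  {a: True, l: True, s: True, g: False}
  {a: True, l: True, g: True, s: False}
  {a: True, l: True, g: False, s: False}
  {a: True, s: True, g: True, l: False}
  {a: True, s: True, g: False, l: False}
  {a: True, s: False, g: True, l: False}
  {a: True, s: False, g: False, l: False}
  {l: True, s: True, g: True, a: False}
  {l: True, s: True, g: False, a: False}
  {l: True, g: True, s: False, a: False}
  {l: True, g: False, s: False, a: False}
  {s: True, g: True, l: False, a: False}
  {s: True, l: False, g: False, a: False}
  {g: True, l: False, s: False, a: False}


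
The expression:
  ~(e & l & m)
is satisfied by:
  {l: False, e: False, m: False}
  {m: True, l: False, e: False}
  {e: True, l: False, m: False}
  {m: True, e: True, l: False}
  {l: True, m: False, e: False}
  {m: True, l: True, e: False}
  {e: True, l: True, m: False}


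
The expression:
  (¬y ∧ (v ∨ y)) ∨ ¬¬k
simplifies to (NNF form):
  k ∨ (v ∧ ¬y)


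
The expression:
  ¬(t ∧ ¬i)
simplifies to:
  i ∨ ¬t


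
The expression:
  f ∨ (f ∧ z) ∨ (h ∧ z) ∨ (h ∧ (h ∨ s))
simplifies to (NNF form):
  f ∨ h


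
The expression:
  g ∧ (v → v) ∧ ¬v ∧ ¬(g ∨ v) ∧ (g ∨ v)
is never true.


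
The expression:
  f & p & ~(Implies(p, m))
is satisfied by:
  {p: True, f: True, m: False}


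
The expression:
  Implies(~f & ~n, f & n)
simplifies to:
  f | n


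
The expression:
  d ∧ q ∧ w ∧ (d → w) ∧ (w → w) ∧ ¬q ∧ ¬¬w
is never true.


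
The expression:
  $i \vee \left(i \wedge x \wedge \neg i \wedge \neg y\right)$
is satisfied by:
  {i: True}


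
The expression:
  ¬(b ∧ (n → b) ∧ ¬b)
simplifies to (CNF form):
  True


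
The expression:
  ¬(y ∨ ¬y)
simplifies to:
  False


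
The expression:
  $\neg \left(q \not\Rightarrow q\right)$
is always true.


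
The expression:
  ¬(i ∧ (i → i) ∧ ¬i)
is always true.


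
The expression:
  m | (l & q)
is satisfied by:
  {q: True, m: True, l: True}
  {q: True, m: True, l: False}
  {m: True, l: True, q: False}
  {m: True, l: False, q: False}
  {q: True, l: True, m: False}


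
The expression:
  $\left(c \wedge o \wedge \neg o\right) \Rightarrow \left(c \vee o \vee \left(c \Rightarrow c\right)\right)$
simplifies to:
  $\text{True}$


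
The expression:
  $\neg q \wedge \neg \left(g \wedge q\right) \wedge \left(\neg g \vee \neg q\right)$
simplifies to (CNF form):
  $\neg q$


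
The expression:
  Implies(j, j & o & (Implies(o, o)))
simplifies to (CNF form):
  o | ~j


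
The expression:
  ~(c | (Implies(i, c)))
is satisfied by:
  {i: True, c: False}


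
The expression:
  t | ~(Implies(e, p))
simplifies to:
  t | (e & ~p)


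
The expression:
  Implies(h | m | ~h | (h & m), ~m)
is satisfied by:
  {m: False}


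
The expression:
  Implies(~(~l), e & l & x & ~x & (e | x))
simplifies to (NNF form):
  ~l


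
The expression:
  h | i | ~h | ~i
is always true.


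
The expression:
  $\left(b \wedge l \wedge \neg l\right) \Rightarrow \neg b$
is always true.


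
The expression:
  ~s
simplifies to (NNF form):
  ~s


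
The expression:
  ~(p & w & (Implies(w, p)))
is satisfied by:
  {p: False, w: False}
  {w: True, p: False}
  {p: True, w: False}


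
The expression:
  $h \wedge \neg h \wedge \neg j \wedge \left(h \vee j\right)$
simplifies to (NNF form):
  $\text{False}$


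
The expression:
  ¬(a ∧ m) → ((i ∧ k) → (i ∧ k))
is always true.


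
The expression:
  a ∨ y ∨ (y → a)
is always true.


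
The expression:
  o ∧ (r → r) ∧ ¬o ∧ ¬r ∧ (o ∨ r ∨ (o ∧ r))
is never true.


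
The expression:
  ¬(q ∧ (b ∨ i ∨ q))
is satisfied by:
  {q: False}


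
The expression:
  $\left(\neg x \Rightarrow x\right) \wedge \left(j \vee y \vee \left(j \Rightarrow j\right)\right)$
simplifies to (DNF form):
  $x$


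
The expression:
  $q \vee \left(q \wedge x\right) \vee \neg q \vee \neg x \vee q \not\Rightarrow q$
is always true.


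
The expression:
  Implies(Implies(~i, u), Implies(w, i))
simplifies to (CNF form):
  i | ~u | ~w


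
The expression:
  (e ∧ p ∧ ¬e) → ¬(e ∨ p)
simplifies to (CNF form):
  True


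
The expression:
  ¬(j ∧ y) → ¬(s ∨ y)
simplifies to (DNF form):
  (j ∧ y) ∨ (¬s ∧ ¬y)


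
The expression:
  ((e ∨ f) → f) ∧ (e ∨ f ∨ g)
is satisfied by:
  {g: True, f: True, e: False}
  {f: True, e: False, g: False}
  {g: True, f: True, e: True}
  {f: True, e: True, g: False}
  {g: True, e: False, f: False}


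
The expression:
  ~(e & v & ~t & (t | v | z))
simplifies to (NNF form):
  t | ~e | ~v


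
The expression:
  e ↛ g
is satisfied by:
  {e: True, g: False}


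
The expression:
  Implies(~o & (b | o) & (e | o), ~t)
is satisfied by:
  {o: True, e: False, t: False, b: False}
  {o: False, e: False, t: False, b: False}
  {b: True, o: True, e: False, t: False}
  {b: True, o: False, e: False, t: False}
  {o: True, t: True, b: False, e: False}
  {t: True, b: False, e: False, o: False}
  {b: True, t: True, o: True, e: False}
  {b: True, t: True, o: False, e: False}
  {o: True, e: True, b: False, t: False}
  {e: True, b: False, t: False, o: False}
  {o: True, b: True, e: True, t: False}
  {b: True, e: True, o: False, t: False}
  {o: True, t: True, e: True, b: False}
  {t: True, e: True, b: False, o: False}
  {b: True, t: True, e: True, o: True}


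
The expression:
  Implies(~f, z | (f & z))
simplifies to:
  f | z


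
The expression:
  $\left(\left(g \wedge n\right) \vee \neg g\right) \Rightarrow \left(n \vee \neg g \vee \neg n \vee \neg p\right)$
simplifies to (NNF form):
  $\text{True}$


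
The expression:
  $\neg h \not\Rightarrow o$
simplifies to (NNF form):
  $\neg h \wedge \neg o$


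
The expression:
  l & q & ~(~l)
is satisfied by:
  {q: True, l: True}


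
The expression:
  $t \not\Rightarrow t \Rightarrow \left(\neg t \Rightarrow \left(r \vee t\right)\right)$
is always true.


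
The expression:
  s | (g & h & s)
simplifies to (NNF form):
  s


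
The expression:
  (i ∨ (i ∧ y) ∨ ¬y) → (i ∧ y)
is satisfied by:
  {y: True}


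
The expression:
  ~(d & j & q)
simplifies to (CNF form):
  ~d | ~j | ~q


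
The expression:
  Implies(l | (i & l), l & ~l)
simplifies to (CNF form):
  ~l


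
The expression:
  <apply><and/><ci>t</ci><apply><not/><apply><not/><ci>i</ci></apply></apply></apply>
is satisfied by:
  {t: True, i: True}


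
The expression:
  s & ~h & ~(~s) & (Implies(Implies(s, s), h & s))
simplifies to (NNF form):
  False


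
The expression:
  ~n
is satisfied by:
  {n: False}


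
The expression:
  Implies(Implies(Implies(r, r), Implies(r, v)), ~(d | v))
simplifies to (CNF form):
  ~v & (r | ~d)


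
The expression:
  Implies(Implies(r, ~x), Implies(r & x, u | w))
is always true.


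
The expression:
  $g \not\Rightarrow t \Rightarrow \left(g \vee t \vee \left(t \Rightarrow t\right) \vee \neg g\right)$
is always true.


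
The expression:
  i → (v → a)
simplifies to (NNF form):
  a ∨ ¬i ∨ ¬v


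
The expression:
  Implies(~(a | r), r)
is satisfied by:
  {r: True, a: True}
  {r: True, a: False}
  {a: True, r: False}


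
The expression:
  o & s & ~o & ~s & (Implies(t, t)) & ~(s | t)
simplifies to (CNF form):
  False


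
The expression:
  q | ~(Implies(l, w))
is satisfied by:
  {q: True, l: True, w: False}
  {q: True, w: False, l: False}
  {q: True, l: True, w: True}
  {q: True, w: True, l: False}
  {l: True, w: False, q: False}


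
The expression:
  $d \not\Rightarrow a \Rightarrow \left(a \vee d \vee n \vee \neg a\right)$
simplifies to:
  $\text{True}$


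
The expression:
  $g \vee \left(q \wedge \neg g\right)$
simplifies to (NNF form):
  $g \vee q$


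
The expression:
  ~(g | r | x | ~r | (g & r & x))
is never true.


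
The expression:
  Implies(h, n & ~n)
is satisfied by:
  {h: False}


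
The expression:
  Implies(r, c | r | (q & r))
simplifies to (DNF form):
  True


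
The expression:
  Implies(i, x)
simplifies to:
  x | ~i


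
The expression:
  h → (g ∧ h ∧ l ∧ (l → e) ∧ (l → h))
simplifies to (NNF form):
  (e ∧ g ∧ l) ∨ ¬h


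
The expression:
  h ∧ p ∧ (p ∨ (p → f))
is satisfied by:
  {h: True, p: True}


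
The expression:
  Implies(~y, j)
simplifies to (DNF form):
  j | y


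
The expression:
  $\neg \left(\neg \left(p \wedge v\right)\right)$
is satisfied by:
  {p: True, v: True}


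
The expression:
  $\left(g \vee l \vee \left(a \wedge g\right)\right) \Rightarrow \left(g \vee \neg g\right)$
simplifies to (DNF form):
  $\text{True}$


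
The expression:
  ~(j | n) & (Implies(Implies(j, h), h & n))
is never true.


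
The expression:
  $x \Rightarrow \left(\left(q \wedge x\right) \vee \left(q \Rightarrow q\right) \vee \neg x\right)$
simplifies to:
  $\text{True}$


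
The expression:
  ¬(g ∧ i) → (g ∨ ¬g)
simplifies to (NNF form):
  True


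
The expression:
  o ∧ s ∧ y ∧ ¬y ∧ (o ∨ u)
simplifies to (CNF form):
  False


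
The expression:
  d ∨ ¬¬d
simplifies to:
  d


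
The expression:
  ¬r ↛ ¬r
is never true.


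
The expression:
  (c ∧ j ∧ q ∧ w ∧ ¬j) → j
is always true.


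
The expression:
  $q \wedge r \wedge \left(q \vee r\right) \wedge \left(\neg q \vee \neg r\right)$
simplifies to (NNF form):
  $\text{False}$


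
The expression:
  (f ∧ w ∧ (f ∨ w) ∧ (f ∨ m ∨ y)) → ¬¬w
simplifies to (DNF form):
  True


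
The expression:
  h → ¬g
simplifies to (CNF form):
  ¬g ∨ ¬h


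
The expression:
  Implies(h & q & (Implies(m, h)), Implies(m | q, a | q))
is always true.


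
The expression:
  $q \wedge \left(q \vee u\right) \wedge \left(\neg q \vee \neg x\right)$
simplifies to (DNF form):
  $q \wedge \neg x$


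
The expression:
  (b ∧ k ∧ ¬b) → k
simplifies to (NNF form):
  True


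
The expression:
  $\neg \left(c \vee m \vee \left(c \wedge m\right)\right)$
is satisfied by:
  {c: False, m: False}


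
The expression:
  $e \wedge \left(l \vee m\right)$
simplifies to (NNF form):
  $e \wedge \left(l \vee m\right)$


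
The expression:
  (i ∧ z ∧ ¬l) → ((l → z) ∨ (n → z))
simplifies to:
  True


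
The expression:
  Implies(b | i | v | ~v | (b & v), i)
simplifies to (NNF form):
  i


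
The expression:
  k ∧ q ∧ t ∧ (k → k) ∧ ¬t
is never true.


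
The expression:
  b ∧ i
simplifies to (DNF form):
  b ∧ i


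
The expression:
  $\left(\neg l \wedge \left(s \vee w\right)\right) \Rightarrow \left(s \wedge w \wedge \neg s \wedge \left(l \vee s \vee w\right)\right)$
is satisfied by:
  {l: True, s: False, w: False}
  {l: True, w: True, s: False}
  {l: True, s: True, w: False}
  {l: True, w: True, s: True}
  {w: False, s: False, l: False}


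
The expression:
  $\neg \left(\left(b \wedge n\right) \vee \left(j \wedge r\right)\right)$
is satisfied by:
  {r: False, j: False, b: False, n: False}
  {n: True, r: False, j: False, b: False}
  {b: True, r: False, j: False, n: False}
  {j: True, n: False, r: False, b: False}
  {n: True, j: True, r: False, b: False}
  {b: True, j: True, n: False, r: False}
  {r: True, b: False, j: False, n: False}
  {n: True, r: True, b: False, j: False}
  {b: True, r: True, n: False, j: False}


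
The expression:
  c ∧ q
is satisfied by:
  {c: True, q: True}


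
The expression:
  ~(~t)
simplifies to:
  t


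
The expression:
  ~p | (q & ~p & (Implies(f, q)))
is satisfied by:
  {p: False}


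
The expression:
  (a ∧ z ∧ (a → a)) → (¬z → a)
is always true.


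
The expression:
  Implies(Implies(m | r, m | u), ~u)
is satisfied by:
  {u: False}


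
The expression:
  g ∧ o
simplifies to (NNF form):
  g ∧ o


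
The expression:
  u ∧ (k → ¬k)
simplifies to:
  u ∧ ¬k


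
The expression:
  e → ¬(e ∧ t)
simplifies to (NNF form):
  ¬e ∨ ¬t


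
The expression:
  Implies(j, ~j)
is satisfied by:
  {j: False}


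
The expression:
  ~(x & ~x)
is always true.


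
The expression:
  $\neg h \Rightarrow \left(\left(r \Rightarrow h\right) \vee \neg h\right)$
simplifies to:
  $\text{True}$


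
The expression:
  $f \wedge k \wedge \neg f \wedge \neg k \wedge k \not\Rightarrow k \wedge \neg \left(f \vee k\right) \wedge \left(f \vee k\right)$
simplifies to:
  $\text{False}$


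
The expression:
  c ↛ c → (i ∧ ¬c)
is always true.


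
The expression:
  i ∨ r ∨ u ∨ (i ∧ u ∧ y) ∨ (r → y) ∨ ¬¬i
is always true.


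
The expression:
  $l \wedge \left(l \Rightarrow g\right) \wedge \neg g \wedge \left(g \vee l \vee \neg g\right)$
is never true.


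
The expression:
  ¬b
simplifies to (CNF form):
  ¬b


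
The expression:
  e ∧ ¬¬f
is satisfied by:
  {e: True, f: True}


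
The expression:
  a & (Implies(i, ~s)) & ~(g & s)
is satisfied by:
  {a: True, g: False, s: False, i: False}
  {a: True, i: True, g: False, s: False}
  {a: True, g: True, s: False, i: False}
  {a: True, i: True, g: True, s: False}
  {a: True, s: True, g: False, i: False}


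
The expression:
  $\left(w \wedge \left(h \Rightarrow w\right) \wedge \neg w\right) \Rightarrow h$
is always true.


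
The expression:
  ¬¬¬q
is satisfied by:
  {q: False}


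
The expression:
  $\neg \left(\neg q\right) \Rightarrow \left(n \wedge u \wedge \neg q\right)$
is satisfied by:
  {q: False}


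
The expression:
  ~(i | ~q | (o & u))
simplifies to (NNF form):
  q & ~i & (~o | ~u)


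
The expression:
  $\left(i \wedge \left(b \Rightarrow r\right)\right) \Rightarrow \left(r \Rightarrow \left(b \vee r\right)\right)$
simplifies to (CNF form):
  $\text{True}$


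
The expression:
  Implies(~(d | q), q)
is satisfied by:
  {d: True, q: True}
  {d: True, q: False}
  {q: True, d: False}


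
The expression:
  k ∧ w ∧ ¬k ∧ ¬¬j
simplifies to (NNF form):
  False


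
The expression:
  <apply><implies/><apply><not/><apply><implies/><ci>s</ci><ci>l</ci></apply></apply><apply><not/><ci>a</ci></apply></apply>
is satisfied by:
  {l: True, s: False, a: False}
  {s: False, a: False, l: False}
  {a: True, l: True, s: False}
  {a: True, s: False, l: False}
  {l: True, s: True, a: False}
  {s: True, l: False, a: False}
  {a: True, s: True, l: True}


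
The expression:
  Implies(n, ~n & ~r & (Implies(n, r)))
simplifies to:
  ~n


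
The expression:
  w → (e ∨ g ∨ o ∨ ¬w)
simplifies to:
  e ∨ g ∨ o ∨ ¬w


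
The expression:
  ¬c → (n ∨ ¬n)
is always true.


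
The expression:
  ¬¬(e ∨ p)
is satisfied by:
  {e: True, p: True}
  {e: True, p: False}
  {p: True, e: False}


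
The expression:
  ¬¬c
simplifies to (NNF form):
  c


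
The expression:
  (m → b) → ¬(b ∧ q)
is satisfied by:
  {q: False, b: False}
  {b: True, q: False}
  {q: True, b: False}


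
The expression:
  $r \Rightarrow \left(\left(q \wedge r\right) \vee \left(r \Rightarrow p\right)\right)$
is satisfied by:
  {q: True, p: True, r: False}
  {q: True, p: False, r: False}
  {p: True, q: False, r: False}
  {q: False, p: False, r: False}
  {r: True, q: True, p: True}
  {r: True, q: True, p: False}
  {r: True, p: True, q: False}


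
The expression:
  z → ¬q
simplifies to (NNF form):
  ¬q ∨ ¬z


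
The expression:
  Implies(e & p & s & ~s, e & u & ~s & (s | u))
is always true.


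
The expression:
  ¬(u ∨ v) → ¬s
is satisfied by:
  {v: True, u: True, s: False}
  {v: True, s: False, u: False}
  {u: True, s: False, v: False}
  {u: False, s: False, v: False}
  {v: True, u: True, s: True}
  {v: True, s: True, u: False}
  {u: True, s: True, v: False}


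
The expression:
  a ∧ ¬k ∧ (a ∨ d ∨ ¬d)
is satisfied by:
  {a: True, k: False}


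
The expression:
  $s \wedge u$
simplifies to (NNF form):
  $s \wedge u$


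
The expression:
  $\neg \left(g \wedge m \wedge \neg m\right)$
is always true.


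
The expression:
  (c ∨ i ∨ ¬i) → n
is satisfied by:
  {n: True}


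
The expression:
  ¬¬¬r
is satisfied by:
  {r: False}


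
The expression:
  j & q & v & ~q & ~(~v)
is never true.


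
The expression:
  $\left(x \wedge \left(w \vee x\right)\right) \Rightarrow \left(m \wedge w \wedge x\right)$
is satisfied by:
  {w: True, m: True, x: False}
  {w: True, m: False, x: False}
  {m: True, w: False, x: False}
  {w: False, m: False, x: False}
  {x: True, w: True, m: True}


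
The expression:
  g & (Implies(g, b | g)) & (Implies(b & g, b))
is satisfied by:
  {g: True}


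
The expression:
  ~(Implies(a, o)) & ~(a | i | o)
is never true.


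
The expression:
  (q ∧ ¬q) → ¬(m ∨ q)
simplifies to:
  True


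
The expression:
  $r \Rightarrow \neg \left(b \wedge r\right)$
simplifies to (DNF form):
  $\neg b \vee \neg r$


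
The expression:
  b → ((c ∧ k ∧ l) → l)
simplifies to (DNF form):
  True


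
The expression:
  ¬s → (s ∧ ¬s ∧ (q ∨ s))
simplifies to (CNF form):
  s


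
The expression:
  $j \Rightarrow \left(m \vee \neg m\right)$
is always true.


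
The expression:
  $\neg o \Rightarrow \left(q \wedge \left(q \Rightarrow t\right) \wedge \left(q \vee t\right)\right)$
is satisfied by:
  {q: True, o: True, t: True}
  {q: True, o: True, t: False}
  {o: True, t: True, q: False}
  {o: True, t: False, q: False}
  {q: True, t: True, o: False}


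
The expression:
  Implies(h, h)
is always true.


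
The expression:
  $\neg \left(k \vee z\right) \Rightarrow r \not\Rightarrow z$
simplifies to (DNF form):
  $k \vee r \vee z$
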